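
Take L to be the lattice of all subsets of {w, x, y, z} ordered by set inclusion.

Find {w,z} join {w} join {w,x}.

Common upper bounds of {{w,z}, {w}, {w,x}}: {w,x,y,z}, {w,x,z}.
The least among these is {w,x,z}.

{w,x,z}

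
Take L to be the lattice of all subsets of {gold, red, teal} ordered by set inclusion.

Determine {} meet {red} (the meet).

Common lower bounds of {{}, {red}}: {}.
The greatest among these is {}.

{}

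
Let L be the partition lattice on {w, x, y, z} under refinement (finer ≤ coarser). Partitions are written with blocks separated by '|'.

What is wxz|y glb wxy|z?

The meet (common refinement) of wxz|y and wxy|z intersects blocks pairwise, giving wx|y|z.

wx|y|z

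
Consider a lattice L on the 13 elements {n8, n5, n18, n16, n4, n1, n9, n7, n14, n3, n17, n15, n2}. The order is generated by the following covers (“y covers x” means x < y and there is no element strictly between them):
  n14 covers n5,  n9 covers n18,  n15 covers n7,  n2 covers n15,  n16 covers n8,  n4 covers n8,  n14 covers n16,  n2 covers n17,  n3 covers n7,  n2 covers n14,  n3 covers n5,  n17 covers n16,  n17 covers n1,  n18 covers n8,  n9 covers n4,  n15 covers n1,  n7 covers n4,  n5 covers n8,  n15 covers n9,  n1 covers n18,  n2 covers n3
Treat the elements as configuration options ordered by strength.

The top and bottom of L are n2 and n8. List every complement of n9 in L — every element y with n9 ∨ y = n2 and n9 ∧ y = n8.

Need y with n9 ∨ y = n2 and n9 ∧ y = n8.
Checking each element gives: n14, n16, n5.

n14, n16, n5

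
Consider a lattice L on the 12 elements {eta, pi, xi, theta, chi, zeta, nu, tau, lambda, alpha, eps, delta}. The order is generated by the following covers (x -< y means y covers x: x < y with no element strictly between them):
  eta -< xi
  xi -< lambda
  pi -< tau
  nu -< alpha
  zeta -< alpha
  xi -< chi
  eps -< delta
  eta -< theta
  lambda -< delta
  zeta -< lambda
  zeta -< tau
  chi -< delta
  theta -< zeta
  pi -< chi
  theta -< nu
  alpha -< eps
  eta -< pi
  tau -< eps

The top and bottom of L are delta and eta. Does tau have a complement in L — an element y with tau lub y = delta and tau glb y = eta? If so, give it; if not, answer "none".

xi

Need y with tau ∨ y = delta and tau ∧ y = eta.
Checking each element gives: xi.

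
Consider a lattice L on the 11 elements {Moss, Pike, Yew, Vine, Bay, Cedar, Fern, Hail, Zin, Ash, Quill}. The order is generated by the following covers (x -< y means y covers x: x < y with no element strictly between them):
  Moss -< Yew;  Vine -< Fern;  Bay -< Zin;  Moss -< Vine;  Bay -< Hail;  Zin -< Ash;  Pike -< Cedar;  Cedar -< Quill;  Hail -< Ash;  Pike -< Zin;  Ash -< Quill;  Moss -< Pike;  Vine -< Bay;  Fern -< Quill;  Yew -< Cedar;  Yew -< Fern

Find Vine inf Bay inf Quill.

Vine

Common lower bounds of {Vine, Bay, Quill}: Moss, Vine.
The greatest among these is Vine.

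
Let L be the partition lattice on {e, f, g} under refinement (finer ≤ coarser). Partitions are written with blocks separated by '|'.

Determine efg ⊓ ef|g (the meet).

ef|g

The meet (common refinement) of efg and ef|g intersects blocks pairwise, giving ef|g.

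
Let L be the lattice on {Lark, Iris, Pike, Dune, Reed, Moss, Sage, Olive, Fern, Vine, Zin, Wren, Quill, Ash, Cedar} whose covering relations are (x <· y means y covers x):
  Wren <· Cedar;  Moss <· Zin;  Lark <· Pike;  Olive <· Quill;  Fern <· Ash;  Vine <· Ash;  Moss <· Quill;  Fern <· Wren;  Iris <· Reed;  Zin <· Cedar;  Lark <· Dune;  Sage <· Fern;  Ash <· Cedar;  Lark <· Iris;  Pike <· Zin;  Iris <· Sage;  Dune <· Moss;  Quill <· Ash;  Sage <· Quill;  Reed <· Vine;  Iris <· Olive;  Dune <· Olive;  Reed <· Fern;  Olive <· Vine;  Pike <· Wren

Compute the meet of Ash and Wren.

Common lower bounds of {Ash, Wren}: Fern, Iris, Lark, Reed, Sage.
The greatest among these is Fern.

Fern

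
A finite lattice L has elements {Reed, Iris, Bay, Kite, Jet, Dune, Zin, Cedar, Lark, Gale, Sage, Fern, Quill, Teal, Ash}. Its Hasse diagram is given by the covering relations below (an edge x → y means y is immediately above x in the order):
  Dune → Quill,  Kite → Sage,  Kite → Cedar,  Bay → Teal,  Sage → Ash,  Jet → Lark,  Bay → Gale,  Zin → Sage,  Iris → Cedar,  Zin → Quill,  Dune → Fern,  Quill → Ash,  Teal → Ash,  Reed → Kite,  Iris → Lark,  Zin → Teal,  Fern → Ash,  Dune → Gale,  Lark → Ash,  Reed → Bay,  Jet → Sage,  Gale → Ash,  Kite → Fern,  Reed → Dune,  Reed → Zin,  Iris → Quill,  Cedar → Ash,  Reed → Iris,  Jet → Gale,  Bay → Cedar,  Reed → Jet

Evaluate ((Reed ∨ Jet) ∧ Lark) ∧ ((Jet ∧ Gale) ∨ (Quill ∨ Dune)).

Jet

Reed ∨ Jet = Jet
Jet ∧ Lark = Jet
Jet ∧ Gale = Jet
Quill ∨ Dune = Quill
Jet ∨ Quill = Ash
Jet ∧ Ash = Jet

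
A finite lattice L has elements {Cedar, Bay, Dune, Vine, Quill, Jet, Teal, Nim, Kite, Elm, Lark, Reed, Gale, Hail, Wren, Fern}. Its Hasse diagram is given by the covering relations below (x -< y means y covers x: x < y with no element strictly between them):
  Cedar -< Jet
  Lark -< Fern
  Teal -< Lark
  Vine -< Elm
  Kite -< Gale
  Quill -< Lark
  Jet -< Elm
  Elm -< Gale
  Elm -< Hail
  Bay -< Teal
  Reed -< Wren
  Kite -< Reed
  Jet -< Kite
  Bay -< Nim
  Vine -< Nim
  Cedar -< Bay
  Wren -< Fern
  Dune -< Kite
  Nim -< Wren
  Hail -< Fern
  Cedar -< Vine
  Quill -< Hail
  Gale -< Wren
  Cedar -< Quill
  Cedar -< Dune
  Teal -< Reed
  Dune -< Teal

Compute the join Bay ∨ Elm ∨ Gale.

Common upper bounds of {Bay, Elm, Gale}: Fern, Wren.
The least among these is Wren.

Wren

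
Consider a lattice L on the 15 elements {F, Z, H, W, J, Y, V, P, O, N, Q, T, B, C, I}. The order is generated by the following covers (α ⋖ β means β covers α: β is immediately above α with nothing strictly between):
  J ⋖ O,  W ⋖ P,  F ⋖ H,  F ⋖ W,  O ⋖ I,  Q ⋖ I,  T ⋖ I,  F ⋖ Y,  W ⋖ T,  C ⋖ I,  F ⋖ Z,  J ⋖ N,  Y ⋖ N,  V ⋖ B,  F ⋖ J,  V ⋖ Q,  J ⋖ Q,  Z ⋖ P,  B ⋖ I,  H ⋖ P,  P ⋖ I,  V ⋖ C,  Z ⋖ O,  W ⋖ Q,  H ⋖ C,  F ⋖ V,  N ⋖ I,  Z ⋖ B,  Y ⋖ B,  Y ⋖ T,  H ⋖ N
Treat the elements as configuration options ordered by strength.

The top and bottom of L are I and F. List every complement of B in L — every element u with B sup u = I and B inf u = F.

H, J, W

Need u with B ∨ u = I and B ∧ u = F.
Checking each element gives: H, J, W.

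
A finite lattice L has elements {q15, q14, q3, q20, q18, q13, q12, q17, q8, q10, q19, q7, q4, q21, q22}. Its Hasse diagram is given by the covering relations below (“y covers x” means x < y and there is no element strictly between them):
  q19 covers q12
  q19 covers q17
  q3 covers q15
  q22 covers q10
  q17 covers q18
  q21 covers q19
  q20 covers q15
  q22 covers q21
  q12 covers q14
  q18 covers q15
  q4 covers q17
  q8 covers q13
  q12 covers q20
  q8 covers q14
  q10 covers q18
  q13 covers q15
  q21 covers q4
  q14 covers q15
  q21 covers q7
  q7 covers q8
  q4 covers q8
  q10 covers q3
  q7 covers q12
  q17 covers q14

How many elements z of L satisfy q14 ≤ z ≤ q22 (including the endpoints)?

9

The interval [q14, q22] = {q12, q14, q17, q19, q21, q22, q4, q7, q8}, which has 9 elements.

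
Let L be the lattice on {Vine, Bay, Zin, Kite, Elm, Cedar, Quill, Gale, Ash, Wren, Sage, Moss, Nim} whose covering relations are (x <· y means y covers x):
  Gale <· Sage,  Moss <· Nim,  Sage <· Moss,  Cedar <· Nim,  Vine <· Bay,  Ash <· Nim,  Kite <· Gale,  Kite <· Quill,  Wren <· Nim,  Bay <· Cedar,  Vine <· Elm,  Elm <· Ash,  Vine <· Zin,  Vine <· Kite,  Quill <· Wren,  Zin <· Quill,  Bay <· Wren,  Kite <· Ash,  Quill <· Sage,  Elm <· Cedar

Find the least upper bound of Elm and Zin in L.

Common upper bounds of {Elm, Zin}: Nim.
The least among these is Nim.

Nim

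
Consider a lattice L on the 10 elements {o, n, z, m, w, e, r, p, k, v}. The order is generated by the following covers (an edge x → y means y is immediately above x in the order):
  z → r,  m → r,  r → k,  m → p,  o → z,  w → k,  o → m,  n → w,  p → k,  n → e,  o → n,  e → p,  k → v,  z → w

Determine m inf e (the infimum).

Common lower bounds of {m, e}: o.
The greatest among these is o.

o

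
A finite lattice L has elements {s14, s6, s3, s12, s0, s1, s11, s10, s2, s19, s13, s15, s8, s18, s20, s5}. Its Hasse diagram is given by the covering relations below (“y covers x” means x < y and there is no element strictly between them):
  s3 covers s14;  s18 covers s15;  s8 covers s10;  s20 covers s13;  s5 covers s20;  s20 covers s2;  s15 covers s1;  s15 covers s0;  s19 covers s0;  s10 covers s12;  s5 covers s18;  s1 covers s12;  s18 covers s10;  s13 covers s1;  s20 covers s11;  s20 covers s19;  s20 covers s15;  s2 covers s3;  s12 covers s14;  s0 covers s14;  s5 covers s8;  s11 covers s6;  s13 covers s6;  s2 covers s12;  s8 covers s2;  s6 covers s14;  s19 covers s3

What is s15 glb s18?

s15

Common lower bounds of {s15, s18}: s0, s1, s12, s14, s15.
The greatest among these is s15.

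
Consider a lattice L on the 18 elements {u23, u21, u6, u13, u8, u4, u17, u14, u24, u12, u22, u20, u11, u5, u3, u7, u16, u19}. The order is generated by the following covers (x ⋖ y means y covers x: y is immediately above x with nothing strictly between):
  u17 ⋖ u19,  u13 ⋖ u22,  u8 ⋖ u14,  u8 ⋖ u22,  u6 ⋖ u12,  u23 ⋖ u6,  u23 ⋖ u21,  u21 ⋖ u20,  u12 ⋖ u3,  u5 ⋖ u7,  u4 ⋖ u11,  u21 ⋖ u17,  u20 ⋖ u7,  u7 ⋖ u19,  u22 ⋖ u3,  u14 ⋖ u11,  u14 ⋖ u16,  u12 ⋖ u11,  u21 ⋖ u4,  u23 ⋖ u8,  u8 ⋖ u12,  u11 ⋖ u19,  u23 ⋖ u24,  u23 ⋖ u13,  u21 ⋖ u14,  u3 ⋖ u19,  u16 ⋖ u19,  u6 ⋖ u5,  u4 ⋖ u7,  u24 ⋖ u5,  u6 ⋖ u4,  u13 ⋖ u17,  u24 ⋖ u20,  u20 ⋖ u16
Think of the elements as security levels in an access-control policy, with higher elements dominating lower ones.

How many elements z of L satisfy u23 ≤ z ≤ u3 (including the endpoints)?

The interval [u23, u3] = {u12, u13, u22, u23, u3, u6, u8}, which has 7 elements.

7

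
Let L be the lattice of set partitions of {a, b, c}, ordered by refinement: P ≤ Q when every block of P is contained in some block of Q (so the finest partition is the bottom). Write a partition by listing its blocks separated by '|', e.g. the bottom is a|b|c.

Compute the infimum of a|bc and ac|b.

Common lower bounds of {a|bc, ac|b}: a|b|c.
The greatest among these is a|b|c.

a|b|c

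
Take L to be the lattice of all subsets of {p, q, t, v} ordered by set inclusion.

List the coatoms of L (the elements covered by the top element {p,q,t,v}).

The coatoms are exactly the elements covered by {p,q,t,v}: {p,q,t}, {p,q,v}, {p,t,v}, {q,t,v}.

{p,q,t}, {p,q,v}, {p,t,v}, {q,t,v}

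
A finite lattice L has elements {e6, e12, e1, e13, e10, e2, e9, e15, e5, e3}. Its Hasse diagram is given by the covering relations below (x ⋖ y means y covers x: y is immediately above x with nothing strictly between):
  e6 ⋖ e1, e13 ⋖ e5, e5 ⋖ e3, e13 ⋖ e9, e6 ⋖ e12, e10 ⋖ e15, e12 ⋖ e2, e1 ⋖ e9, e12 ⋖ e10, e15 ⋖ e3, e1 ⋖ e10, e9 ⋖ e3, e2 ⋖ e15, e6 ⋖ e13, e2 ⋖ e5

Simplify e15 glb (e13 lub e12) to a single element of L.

e13 ∨ e12 = e5
e15 ∧ e5 = e2

e2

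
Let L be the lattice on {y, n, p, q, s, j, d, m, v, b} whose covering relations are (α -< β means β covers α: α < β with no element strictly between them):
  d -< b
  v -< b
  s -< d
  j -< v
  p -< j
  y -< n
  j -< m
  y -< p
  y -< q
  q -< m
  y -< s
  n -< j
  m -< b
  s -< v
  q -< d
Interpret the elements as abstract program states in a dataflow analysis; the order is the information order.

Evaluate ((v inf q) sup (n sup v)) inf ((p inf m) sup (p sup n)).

v ∧ q = y
n ∨ v = v
y ∨ v = v
p ∧ m = p
p ∨ n = j
p ∨ j = j
v ∧ j = j

j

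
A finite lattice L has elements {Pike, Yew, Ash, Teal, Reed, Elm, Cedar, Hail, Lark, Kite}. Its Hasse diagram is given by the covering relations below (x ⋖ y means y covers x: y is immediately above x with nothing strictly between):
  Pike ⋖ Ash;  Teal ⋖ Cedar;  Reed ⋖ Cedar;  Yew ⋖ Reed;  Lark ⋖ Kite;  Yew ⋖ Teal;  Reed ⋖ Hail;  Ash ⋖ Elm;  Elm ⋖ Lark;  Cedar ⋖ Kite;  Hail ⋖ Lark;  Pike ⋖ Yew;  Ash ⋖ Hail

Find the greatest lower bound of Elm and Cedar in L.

Pike

Common lower bounds of {Elm, Cedar}: Pike.
The greatest among these is Pike.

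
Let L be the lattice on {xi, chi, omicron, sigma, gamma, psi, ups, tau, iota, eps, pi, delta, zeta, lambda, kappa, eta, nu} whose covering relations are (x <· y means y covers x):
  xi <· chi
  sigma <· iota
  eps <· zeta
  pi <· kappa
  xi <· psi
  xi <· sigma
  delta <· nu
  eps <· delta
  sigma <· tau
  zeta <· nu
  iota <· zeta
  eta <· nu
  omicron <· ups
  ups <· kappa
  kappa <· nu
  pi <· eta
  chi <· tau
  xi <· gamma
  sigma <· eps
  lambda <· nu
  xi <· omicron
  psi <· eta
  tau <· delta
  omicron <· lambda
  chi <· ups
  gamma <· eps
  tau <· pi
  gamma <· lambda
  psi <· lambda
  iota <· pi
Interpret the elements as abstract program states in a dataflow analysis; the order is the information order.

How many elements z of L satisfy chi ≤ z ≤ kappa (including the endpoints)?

5

The interval [chi, kappa] = {chi, kappa, pi, tau, ups}, which has 5 elements.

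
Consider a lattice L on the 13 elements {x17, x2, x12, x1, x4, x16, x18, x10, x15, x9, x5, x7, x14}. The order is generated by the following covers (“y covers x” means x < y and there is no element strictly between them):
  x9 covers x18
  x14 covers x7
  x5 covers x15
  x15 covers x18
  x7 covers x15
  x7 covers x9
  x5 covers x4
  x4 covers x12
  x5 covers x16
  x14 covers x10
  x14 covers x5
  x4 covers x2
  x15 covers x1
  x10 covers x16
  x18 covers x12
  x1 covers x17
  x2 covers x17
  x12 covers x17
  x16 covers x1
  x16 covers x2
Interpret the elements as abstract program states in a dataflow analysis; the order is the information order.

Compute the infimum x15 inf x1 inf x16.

x1

Common lower bounds of {x15, x1, x16}: x1, x17.
The greatest among these is x1.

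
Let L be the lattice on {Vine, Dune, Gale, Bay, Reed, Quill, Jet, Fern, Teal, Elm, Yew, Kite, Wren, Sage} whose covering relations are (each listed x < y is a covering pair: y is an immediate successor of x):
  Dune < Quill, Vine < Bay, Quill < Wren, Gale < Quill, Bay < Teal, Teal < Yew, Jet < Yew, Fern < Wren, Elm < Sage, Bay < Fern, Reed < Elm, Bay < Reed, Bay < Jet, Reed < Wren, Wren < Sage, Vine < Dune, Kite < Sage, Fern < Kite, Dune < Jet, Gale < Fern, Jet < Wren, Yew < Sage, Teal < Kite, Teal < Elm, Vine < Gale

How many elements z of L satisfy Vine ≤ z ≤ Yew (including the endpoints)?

6

The interval [Vine, Yew] = {Bay, Dune, Jet, Teal, Vine, Yew}, which has 6 elements.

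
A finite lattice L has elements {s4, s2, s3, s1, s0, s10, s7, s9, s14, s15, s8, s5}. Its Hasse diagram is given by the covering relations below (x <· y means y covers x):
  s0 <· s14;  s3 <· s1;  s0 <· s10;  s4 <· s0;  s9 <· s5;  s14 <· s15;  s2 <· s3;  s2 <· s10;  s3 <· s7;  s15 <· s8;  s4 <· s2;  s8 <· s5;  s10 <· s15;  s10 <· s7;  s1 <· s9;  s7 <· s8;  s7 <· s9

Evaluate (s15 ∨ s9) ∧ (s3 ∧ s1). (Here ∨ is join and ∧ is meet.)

s3

s15 ∨ s9 = s5
s3 ∧ s1 = s3
s5 ∧ s3 = s3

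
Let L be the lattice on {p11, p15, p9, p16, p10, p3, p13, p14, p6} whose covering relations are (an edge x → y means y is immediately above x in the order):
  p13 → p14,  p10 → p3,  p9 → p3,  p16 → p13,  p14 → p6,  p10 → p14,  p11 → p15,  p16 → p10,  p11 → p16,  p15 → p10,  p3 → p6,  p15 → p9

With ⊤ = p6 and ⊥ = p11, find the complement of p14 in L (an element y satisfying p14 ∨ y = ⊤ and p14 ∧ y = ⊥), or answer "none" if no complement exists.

none

For every candidate y, either p14 ∨ y ≠ p6 or p14 ∧ y ≠ p11; no complement exists.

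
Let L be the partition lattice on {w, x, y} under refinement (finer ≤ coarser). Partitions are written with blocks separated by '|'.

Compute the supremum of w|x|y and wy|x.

The join of w|x|y and wy|x merges any blocks that overlap across the partitions, giving wy|x.

wy|x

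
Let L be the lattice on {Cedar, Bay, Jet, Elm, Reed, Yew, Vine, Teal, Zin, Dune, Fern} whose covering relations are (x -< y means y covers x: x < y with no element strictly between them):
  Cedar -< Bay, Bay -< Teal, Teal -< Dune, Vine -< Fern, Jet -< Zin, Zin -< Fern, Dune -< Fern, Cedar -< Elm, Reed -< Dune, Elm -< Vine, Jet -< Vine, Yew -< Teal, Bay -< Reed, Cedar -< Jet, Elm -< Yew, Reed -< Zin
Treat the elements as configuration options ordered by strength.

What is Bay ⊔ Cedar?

Bay

Common upper bounds of {Bay, Cedar}: Bay, Dune, Fern, Reed, Teal, Zin.
The least among these is Bay.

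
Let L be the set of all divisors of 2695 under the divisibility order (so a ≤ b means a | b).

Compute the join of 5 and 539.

2695

In the divisibility order, the join is the least common multiple: lcm(5, 539) = 2695.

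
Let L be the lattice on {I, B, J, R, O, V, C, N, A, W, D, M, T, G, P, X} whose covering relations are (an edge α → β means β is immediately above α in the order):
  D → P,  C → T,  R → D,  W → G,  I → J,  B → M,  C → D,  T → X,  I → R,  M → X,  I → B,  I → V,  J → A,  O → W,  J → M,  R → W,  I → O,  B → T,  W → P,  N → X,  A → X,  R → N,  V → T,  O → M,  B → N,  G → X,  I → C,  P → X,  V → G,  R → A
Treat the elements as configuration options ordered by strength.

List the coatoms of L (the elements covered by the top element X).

The coatoms are exactly the elements covered by X: A, G, M, N, P, T.

A, G, M, N, P, T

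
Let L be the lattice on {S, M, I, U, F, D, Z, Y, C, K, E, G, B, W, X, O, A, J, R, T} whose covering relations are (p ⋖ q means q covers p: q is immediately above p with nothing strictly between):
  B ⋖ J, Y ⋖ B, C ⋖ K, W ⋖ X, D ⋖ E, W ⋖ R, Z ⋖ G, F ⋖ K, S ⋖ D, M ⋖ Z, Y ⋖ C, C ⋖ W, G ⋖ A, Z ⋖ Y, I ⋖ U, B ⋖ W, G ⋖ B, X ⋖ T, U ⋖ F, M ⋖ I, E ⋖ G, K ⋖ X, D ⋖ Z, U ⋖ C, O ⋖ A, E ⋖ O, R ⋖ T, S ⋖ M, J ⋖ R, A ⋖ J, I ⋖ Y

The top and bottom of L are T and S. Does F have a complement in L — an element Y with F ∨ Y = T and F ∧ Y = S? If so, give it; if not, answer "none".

Need Y with F ∨ Y = T and F ∧ Y = S.
Checking each element gives: O.

O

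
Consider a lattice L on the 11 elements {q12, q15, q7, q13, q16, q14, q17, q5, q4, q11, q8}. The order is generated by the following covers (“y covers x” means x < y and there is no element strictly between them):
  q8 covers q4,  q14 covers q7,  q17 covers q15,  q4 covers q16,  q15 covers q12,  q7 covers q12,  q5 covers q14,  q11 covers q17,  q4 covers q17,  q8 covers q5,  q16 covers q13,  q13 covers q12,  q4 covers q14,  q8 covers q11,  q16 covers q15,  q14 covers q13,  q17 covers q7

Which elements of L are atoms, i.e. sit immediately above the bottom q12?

The atoms are exactly the elements that cover q12: q13, q15, q7.

q13, q15, q7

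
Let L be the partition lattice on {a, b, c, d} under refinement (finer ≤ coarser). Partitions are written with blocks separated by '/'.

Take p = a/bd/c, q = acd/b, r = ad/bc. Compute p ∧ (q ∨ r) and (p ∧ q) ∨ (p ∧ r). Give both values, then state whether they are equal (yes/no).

q ∨ r = abcd, so p ∧ (q ∨ r) = a/bd/c ∧ abcd = a/bd/c.
p ∧ q = a/b/c/d and p ∧ r = a/b/c/d, so (p ∧ q) ∨ (p ∧ r) = a/b/c/d ∨ a/b/c/d = a/b/c/d.
Equal: no.

a/bd/c; a/b/c/d; no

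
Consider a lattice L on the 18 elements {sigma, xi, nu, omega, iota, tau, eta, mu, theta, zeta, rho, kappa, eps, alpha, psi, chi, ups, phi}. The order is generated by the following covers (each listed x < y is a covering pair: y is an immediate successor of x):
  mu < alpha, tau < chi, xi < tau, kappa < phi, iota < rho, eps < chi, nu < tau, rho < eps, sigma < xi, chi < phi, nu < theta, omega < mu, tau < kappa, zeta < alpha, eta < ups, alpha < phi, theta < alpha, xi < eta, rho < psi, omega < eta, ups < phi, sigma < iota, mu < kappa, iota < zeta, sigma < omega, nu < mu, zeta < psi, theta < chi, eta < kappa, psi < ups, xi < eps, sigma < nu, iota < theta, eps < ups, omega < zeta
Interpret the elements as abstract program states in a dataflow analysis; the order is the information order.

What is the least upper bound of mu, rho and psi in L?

Common upper bounds of {mu, rho, psi}: phi.
The least among these is phi.

phi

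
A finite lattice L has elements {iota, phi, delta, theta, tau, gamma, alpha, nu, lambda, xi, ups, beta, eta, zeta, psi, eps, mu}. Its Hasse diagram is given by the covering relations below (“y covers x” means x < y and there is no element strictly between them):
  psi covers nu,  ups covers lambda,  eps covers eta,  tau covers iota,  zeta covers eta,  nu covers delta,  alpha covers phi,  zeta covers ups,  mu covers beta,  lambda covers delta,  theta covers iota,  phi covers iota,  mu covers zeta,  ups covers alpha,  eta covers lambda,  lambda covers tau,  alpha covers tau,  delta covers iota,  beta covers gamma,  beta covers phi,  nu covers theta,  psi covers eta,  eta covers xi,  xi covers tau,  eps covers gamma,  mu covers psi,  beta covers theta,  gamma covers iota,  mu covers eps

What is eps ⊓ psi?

eta

Common lower bounds of {eps, psi}: delta, eta, iota, lambda, tau, xi.
The greatest among these is eta.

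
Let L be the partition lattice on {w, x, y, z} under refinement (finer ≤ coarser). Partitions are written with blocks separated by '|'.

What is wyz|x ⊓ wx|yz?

w|x|yz

The meet (common refinement) of wyz|x and wx|yz intersects blocks pairwise, giving w|x|yz.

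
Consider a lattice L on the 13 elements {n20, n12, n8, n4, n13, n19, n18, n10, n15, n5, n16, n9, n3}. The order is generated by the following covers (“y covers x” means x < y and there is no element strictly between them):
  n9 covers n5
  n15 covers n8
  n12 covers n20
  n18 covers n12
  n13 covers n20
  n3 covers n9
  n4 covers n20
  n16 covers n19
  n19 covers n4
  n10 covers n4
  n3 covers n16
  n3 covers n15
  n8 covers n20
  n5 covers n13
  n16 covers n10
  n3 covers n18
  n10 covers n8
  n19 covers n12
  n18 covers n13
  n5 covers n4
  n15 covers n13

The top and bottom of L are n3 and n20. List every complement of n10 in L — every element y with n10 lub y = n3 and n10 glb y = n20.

Need y with n10 ∨ y = n3 and n10 ∧ y = n20.
Checking each element gives: n13, n18.

n13, n18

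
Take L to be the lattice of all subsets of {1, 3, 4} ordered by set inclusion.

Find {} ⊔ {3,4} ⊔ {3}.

Under ⊆, join is union: {} ∪ {3,4} ∪ {3} = {3,4}.

{3,4}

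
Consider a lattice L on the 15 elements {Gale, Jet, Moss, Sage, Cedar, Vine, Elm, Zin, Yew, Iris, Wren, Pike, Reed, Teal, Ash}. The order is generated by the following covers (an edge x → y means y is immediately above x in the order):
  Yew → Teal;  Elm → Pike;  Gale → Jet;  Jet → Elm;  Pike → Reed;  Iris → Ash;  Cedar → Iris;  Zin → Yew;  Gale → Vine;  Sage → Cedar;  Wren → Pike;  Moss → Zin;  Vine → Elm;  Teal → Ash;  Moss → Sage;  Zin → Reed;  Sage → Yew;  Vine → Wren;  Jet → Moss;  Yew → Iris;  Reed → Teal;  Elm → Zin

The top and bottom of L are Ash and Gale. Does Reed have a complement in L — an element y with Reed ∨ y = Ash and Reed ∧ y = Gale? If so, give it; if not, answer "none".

none

For every candidate y, either Reed ∨ y ≠ Ash or Reed ∧ y ≠ Gale; no complement exists.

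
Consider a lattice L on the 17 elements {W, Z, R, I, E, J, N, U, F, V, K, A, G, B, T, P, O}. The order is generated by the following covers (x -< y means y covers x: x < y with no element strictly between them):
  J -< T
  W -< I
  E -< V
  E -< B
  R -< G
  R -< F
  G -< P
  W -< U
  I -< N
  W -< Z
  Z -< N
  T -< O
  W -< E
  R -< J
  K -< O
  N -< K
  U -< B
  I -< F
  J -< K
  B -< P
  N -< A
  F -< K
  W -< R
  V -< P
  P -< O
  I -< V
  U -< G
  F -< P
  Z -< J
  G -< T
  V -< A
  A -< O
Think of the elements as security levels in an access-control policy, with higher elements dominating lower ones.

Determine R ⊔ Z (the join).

J

Common upper bounds of {R, Z}: J, K, O, T.
The least among these is J.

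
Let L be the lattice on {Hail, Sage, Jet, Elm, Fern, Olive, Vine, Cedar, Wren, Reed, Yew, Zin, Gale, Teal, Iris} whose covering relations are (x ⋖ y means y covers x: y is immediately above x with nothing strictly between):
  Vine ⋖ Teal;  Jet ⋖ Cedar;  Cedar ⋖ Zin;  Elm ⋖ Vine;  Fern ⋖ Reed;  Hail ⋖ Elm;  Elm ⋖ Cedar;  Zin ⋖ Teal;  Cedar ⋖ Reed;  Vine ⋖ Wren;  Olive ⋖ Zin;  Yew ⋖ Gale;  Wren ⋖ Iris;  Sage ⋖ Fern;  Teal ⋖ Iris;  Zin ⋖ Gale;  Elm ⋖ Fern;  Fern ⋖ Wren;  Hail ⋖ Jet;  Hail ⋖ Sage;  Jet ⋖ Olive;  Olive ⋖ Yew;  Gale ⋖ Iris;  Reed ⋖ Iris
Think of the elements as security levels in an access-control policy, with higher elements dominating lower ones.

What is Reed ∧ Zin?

Cedar

Common lower bounds of {Reed, Zin}: Cedar, Elm, Hail, Jet.
The greatest among these is Cedar.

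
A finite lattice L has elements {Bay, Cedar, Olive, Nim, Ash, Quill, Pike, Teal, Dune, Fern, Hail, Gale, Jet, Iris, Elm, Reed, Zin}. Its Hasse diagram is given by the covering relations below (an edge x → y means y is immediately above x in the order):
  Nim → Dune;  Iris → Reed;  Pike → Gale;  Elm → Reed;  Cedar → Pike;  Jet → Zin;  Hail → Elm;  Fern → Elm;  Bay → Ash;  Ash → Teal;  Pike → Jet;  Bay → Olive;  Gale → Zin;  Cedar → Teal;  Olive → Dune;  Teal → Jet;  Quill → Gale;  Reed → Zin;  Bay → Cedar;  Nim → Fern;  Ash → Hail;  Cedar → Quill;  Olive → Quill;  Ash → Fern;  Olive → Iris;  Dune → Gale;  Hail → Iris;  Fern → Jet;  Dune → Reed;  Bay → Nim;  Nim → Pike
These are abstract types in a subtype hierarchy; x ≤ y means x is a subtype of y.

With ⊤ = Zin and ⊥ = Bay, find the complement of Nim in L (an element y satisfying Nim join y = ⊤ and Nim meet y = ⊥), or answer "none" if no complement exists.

none

For every candidate y, either Nim ∨ y ≠ Zin or Nim ∧ y ≠ Bay; no complement exists.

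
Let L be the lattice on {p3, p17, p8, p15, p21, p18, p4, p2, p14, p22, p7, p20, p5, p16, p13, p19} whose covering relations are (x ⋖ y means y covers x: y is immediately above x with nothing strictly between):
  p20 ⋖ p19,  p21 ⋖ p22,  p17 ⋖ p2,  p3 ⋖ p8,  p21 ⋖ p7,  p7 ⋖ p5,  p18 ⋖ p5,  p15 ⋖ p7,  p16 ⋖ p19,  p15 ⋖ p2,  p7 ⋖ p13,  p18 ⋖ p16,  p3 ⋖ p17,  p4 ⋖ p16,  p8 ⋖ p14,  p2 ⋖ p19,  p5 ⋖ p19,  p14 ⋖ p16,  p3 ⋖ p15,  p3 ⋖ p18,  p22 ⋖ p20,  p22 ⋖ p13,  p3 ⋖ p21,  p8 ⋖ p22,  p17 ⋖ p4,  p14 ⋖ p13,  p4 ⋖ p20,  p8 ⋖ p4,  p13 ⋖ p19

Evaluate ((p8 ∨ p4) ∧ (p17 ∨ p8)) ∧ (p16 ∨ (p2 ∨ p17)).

p4

p8 ∨ p4 = p4
p17 ∨ p8 = p4
p4 ∧ p4 = p4
p2 ∨ p17 = p2
p16 ∨ p2 = p19
p4 ∧ p19 = p4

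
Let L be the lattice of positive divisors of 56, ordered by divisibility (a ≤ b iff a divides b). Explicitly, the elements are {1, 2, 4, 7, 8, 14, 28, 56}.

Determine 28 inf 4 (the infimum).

In the divisibility order, the meet is the greatest common divisor: gcd(28, 4) = 4.

4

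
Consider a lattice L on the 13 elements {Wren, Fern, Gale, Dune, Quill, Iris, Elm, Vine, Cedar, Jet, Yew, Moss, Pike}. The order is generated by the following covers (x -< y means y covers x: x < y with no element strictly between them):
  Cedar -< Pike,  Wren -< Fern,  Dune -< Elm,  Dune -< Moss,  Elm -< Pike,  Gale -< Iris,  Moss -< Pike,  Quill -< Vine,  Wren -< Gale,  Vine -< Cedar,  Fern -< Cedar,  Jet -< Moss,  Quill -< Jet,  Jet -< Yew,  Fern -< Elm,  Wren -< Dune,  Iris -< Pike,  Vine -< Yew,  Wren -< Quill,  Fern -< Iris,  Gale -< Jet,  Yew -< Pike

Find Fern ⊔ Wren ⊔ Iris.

Common upper bounds of {Fern, Wren, Iris}: Iris, Pike.
The least among these is Iris.

Iris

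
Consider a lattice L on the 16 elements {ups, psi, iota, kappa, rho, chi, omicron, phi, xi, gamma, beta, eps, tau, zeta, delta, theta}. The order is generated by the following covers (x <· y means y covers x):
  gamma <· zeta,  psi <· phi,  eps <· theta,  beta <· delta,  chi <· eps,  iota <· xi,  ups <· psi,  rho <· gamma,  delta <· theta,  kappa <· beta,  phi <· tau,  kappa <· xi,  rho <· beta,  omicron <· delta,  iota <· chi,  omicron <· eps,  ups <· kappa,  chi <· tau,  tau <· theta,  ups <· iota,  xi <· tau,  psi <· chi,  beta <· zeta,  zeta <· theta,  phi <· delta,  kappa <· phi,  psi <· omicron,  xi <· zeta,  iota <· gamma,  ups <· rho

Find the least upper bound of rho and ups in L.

Common upper bounds of {rho, ups}: beta, delta, gamma, rho, theta, zeta.
The least among these is rho.

rho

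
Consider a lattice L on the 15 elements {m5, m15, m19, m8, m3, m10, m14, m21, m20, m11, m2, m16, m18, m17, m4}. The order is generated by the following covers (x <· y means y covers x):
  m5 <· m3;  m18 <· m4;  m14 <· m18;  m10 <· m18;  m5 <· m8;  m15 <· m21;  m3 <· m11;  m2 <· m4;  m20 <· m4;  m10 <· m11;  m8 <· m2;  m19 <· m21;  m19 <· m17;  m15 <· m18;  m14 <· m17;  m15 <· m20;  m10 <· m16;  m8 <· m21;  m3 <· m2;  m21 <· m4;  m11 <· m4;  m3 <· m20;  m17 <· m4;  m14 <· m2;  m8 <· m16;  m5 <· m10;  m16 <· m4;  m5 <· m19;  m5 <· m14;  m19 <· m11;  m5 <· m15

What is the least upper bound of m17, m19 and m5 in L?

m17

Common upper bounds of {m17, m19, m5}: m17, m4.
The least among these is m17.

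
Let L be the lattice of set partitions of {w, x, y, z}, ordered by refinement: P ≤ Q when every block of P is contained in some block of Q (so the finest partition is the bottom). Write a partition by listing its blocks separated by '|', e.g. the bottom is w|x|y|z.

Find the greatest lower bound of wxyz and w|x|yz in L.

w|x|yz

Common lower bounds of {wxyz, w|x|yz}: w|x|yz, w|x|y|z.
The greatest among these is w|x|yz.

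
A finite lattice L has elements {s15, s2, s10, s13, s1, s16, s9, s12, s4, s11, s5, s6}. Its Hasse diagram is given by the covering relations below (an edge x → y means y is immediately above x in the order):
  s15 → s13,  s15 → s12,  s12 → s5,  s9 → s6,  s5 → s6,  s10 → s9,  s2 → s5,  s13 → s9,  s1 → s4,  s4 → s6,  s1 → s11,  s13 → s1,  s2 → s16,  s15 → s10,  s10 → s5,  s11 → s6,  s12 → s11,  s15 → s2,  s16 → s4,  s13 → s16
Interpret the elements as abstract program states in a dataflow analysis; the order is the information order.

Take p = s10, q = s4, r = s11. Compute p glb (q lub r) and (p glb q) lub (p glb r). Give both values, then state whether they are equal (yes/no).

s10; s15; no

q lub r = s6, so p glb (q lub r) = s10 glb s6 = s10.
p glb q = s15 and p glb r = s15, so (p glb q) lub (p glb r) = s15 lub s15 = s15.
Equal: no.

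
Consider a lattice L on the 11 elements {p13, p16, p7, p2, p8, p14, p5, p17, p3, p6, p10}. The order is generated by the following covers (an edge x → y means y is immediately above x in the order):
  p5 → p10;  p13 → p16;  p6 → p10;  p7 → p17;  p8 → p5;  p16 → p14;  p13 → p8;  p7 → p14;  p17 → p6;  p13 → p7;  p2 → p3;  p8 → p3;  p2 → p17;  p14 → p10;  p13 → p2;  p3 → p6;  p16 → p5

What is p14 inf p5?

Common lower bounds of {p14, p5}: p13, p16.
The greatest among these is p16.

p16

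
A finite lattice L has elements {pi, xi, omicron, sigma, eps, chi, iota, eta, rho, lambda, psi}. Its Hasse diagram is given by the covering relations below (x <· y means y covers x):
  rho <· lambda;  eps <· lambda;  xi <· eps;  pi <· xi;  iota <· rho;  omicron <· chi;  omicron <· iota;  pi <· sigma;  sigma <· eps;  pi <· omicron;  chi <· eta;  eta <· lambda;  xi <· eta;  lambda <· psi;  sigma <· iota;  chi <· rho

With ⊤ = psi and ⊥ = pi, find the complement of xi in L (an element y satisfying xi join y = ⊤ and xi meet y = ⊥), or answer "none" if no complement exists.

none

For every candidate y, either xi ∨ y ≠ psi or xi ∧ y ≠ pi; no complement exists.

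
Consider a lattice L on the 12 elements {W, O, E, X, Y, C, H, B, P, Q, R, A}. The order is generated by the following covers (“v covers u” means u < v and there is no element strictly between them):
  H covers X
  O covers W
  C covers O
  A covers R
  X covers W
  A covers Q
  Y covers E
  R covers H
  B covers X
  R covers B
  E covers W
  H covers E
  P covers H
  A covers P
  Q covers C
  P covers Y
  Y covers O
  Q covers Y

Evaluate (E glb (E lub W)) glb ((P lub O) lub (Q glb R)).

E ∨ W = E
E ∧ E = E
P ∨ O = P
Q ∧ R = E
P ∨ E = P
E ∧ P = E

E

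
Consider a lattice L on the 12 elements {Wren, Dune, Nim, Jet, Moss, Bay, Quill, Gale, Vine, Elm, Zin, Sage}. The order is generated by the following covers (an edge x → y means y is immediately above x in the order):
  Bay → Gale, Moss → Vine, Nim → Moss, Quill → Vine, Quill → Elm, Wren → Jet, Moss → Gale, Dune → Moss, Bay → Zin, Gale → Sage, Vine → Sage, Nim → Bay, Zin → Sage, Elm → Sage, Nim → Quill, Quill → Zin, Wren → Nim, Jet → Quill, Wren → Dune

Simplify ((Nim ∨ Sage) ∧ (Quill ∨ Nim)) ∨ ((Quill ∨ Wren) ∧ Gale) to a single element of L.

Nim ∨ Sage = Sage
Quill ∨ Nim = Quill
Sage ∧ Quill = Quill
Quill ∨ Wren = Quill
Quill ∧ Gale = Nim
Quill ∨ Nim = Quill

Quill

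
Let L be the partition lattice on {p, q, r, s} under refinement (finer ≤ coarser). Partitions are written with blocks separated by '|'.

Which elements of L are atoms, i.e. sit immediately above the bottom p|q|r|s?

pq|r|s, pr|q|s, ps|q|r, p|qr|s, p|qs|r, p|q|rs

The atoms are exactly the elements that cover p|q|r|s: pq|r|s, pr|q|s, ps|q|r, p|qr|s, p|qs|r, p|q|rs.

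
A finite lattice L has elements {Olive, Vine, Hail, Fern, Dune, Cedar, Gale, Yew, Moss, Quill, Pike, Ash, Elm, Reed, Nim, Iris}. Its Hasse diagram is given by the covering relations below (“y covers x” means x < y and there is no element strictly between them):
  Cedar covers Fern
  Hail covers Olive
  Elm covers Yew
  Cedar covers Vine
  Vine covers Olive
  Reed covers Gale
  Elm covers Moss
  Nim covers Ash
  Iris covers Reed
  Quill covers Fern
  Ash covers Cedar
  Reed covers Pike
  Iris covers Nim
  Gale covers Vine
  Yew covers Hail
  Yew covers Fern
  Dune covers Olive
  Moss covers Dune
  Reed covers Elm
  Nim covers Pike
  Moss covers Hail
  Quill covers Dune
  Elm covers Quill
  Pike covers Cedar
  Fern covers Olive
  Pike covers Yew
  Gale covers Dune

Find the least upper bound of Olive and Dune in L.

Dune

Common upper bounds of {Olive, Dune}: Dune, Elm, Gale, Iris, Moss, Quill, Reed.
The least among these is Dune.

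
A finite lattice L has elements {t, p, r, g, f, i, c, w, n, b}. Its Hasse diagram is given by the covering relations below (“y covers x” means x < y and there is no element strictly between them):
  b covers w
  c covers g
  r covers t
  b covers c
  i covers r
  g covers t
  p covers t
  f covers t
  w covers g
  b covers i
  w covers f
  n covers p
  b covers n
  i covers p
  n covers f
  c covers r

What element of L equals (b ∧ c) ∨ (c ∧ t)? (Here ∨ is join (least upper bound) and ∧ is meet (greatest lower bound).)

b ∧ c = c
c ∧ t = t
c ∨ t = c

c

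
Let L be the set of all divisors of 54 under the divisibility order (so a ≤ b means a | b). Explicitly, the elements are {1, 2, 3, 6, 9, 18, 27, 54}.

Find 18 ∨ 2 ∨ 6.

18

Common upper bounds of {18, 2, 6}: 18, 54.
The least among these is 18.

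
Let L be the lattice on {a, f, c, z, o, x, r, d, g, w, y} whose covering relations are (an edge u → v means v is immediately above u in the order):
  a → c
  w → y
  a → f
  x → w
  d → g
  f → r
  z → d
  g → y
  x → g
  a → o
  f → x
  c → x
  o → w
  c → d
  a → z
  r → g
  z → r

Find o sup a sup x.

Common upper bounds of {o, a, x}: w, y.
The least among these is w.

w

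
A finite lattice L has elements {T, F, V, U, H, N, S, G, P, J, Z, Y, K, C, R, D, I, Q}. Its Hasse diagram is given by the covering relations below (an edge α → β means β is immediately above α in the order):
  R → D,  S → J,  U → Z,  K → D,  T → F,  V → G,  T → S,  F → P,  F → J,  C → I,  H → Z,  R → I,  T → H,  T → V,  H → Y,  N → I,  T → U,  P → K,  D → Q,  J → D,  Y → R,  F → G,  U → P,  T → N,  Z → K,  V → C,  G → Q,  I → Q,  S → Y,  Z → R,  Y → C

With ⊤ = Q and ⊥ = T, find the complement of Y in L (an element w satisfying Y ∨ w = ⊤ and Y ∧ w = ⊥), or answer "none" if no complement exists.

G

Need w with Y ∨ w = Q and Y ∧ w = T.
Checking each element gives: G.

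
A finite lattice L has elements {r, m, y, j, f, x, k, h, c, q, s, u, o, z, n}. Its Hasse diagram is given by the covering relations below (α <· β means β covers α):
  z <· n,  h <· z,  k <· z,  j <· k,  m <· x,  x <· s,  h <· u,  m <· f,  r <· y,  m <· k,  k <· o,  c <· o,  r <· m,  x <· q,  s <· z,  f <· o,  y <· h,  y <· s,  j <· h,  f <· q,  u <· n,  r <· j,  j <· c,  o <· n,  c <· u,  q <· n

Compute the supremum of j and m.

k

Common upper bounds of {j, m}: k, n, o, z.
The least among these is k.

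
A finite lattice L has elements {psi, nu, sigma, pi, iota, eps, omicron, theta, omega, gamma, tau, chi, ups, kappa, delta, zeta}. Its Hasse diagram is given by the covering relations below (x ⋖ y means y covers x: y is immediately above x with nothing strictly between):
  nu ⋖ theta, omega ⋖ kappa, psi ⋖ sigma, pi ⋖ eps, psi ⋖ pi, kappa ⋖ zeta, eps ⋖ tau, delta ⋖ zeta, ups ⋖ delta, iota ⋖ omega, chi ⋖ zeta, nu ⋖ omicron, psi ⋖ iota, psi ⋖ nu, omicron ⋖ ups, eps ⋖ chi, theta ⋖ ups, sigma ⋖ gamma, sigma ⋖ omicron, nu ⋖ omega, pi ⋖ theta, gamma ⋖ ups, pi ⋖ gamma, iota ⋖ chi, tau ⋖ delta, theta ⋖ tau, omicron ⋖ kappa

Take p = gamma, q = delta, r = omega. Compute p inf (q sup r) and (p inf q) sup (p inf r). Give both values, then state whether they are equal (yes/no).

q sup r = zeta, so p inf (q sup r) = gamma inf zeta = gamma.
p inf q = gamma and p inf r = psi, so (p inf q) sup (p inf r) = gamma sup psi = gamma.
Equal: yes.

gamma; gamma; yes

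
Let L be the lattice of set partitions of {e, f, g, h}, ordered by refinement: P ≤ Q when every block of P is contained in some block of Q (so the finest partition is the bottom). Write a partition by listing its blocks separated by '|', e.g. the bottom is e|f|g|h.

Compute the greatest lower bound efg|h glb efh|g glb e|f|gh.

e|f|g|h

The meet (common refinement) of efg|h, efh|g, e|f|gh intersects blocks pairwise, giving e|f|g|h.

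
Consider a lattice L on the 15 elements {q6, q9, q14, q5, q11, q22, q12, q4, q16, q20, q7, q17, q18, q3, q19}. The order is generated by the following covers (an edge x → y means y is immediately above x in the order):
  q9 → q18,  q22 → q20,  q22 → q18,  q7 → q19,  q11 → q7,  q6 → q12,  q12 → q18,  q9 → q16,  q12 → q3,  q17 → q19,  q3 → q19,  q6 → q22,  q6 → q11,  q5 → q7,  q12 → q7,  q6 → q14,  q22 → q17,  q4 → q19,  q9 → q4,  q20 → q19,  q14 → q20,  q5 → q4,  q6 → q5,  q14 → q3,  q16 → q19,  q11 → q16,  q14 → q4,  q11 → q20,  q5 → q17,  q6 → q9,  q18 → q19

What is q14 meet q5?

Common lower bounds of {q14, q5}: q6.
The greatest among these is q6.

q6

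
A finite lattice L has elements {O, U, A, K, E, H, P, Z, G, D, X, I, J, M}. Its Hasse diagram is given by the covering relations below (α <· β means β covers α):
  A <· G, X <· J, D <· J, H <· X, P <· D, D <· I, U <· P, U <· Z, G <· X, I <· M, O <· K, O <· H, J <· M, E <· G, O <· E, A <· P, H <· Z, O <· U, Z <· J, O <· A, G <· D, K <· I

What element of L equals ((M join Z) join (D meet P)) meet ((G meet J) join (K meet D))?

G

M ∨ Z = M
D ∧ P = P
M ∨ P = M
G ∧ J = G
K ∧ D = O
G ∨ O = G
M ∧ G = G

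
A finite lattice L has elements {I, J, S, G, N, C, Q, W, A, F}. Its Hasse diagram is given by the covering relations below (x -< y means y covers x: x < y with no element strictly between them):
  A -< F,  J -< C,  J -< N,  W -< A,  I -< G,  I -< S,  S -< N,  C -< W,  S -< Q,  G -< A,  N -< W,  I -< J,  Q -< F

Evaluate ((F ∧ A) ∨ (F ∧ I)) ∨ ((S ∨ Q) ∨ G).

F

F ∧ A = A
F ∧ I = I
A ∨ I = A
S ∨ Q = Q
Q ∨ G = F
A ∨ F = F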